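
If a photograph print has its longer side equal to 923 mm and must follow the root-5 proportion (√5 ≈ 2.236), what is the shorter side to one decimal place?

root-5 ≈ 2.23607.
Shorter side = 923 ÷ 2.23607 ≈ 412.778 → 412.8 mm.

412.8 mm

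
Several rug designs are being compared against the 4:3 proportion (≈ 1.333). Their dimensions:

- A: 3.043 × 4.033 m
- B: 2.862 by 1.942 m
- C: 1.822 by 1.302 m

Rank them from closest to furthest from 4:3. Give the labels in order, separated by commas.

A, C, B

A: 4.033/3.043 ≈ 1.325 → |1.325 − 1.333| = 0.008
B: 2.862/1.942 ≈ 1.474 → |1.474 − 1.333| = 0.141
C: 1.822/1.302 ≈ 1.399 → |1.399 − 1.333| = 0.066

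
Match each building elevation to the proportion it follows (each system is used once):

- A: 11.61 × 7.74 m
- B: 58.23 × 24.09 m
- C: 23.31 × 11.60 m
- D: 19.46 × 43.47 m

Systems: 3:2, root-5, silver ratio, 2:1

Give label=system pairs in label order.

A=3:2, B=silver ratio, C=2:1, D=root-5

Ratios: A ≈ 1.500; B ≈ 2.417; C ≈ 2.009; D ≈ 2.234.
Targets: 3:2 ≈ 1.500; root-5 ≈ 2.236; silver ratio ≈ 2.414; 2:1 ≈ 2.000.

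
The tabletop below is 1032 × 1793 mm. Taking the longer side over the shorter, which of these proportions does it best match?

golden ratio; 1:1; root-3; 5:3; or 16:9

root-3

1793/1032 ≈ 1.737. Nearest candidates are root-3 (1.732, off by 0.005) and 16:9 (1.778, off by 0.041).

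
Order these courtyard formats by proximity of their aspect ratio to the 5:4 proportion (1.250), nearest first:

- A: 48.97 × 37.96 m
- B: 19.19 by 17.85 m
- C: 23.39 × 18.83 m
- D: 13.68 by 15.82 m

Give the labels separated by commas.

C, A, D, B

Ratios: A = 48.97 / 37.96 ≈ 1.290; B = 19.19 / 17.85 ≈ 1.075; C = 23.39 / 18.83 ≈ 1.242; D = 15.82 / 13.68 ≈ 1.156.
|Δ from 1.250|: A 0.040; B 0.175; C 0.008; D 0.094.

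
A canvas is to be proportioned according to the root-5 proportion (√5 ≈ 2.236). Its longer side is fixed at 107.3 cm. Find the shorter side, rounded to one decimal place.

root-5 ≈ 2.23607.
Shorter side = 107.3 ÷ 2.23607 ≈ 47.986 → 48.0 cm.

48.0 cm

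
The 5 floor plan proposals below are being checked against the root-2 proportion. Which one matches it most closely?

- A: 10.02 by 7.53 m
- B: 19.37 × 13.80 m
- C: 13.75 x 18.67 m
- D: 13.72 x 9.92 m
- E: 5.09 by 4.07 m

B

Ratios (long/short): A ≈ 1.331; B ≈ 1.404; C ≈ 1.358; D ≈ 1.383; E ≈ 1.251.
root-2 ≈ 1.414; option B is nearest (Δ 0.010).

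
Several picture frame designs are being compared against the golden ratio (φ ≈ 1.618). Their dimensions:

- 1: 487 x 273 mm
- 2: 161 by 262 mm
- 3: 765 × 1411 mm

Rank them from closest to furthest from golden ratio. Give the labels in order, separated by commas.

Ratios: 1 = 487 / 273 ≈ 1.784; 2 = 262 / 161 ≈ 1.627; 3 = 1411 / 765 ≈ 1.844.
|Δ from 1.618|: 1 0.166; 2 0.009; 3 0.226.

2, 1, 3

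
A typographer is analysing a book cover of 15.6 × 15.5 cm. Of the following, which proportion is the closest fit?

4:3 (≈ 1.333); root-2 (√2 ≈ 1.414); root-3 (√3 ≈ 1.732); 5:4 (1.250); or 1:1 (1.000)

1:1

Ratio = 15.6 / 15.5 ≈ 1.006.
Distances: 4:3 1.333 (Δ 0.327); root-2 1.414 (Δ 0.408); root-3 1.732 (Δ 0.726); 5:4 1.250 (Δ 0.244); 1:1 1.000 (Δ 0.006).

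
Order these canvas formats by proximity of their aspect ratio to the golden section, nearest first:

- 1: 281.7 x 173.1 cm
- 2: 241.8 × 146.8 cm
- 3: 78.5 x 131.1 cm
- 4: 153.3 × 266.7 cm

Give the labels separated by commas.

1: 281.7/173.1 ≈ 1.627 → |1.627 − 1.618| = 0.009
2: 241.8/146.8 ≈ 1.647 → |1.647 − 1.618| = 0.029
3: 131.1/78.5 ≈ 1.670 → |1.670 − 1.618| = 0.052
4: 266.7/153.3 ≈ 1.740 → |1.740 − 1.618| = 0.122

1, 2, 3, 4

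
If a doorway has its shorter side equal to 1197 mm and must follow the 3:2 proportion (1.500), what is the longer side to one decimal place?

1795.5 mm

3:2 = 1.50000.
Longer side = 1197 × 1.50000 ≈ 1795.500 → 1795.5 mm.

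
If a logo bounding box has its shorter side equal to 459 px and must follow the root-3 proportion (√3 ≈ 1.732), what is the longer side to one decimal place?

root-3 ≈ 1.73205.
Longer side = 459 × 1.73205 ≈ 795.011 → 795.0 px.

795.0 px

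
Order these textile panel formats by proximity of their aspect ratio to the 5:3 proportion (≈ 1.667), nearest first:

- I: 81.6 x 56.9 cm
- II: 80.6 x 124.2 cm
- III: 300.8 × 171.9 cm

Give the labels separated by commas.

III, II, I

I: 81.6/56.9 ≈ 1.434 → |1.434 − 1.667| = 0.233
II: 124.2/80.6 ≈ 1.541 → |1.541 − 1.667| = 0.126
III: 300.8/171.9 ≈ 1.750 → |1.750 − 1.667| = 0.083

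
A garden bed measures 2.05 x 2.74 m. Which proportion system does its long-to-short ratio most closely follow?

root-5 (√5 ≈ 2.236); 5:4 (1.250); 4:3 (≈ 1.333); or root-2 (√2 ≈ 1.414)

4:3

2.74/2.05 ≈ 1.337. Nearest candidates are 4:3 (1.333, off by 0.004) and root-2 (1.414, off by 0.077).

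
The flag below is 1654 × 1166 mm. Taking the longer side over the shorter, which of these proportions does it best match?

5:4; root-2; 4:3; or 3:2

1654/1166 ≈ 1.419. Nearest candidates are root-2 (1.414, off by 0.005) and 3:2 (1.500, off by 0.081).

root-2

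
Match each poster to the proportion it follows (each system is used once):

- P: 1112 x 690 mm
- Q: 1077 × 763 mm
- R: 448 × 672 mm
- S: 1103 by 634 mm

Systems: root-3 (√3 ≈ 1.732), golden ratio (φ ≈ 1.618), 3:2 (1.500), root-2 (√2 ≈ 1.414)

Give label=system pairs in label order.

P=golden ratio, Q=root-2, R=3:2, S=root-3

P = 1112/690 ≈ 1.612 → golden ratio (1.618)
Q = 1077/763 ≈ 1.412 → root-2 (1.414)
R = 672/448 ≈ 1.500 → 3:2 (1.500)
S = 1103/634 ≈ 1.740 → root-3 (1.732)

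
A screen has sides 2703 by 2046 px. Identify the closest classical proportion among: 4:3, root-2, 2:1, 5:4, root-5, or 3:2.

Ratio = 2703 / 2046 ≈ 1.321.
Distances: 4:3 1.333 (Δ 0.012); root-2 1.414 (Δ 0.093); 2:1 2.000 (Δ 0.679); 5:4 1.250 (Δ 0.071); root-5 2.236 (Δ 0.915); 3:2 1.500 (Δ 0.179).

4:3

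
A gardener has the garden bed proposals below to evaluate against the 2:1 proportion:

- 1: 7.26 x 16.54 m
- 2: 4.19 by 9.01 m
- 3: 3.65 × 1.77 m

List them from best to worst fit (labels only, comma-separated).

Ratios: 1 = 16.54 / 7.26 ≈ 2.278; 2 = 9.01 / 4.19 ≈ 2.150; 3 = 3.65 / 1.77 ≈ 2.062.
|Δ from 2.000|: 1 0.278; 2 0.150; 3 0.062.

3, 2, 1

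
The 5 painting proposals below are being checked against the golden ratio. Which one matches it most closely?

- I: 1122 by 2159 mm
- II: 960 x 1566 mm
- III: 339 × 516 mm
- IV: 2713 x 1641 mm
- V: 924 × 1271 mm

Target golden ratio ≈ 1.618.
I: 1.924 (Δ0.306)  II: 1.631 (Δ0.013)  III: 1.522 (Δ0.096)  IV: 1.653 (Δ0.035)  V: 1.376 (Δ0.242)

II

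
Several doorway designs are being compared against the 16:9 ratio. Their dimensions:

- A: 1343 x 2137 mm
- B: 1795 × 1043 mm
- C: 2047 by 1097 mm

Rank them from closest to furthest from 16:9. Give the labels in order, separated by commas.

B, C, A

A: 2137/1343 ≈ 1.591 → |1.591 − 1.778| = 0.187
B: 1795/1043 ≈ 1.721 → |1.721 − 1.778| = 0.057
C: 2047/1097 ≈ 1.866 → |1.866 − 1.778| = 0.088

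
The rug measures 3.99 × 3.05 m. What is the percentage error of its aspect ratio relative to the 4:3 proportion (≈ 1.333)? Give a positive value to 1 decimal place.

1.9%

Ratio = 3.99 / 3.05 ≈ 1.3082.
Ideal 4:3 ≈ 1.3333. |1.3082 − 1.3333| / 1.3333 ≈ 1.88% → 1.9%.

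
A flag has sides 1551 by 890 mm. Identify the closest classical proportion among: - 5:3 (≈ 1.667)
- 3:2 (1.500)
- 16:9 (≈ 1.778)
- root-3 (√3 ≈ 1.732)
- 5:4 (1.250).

root-3

Ratio = 1551 / 890 ≈ 1.743.
Distances: 5:3 1.667 (Δ 0.076); 3:2 1.500 (Δ 0.243); 16:9 1.778 (Δ 0.035); root-3 1.732 (Δ 0.011); 5:4 1.250 (Δ 0.493).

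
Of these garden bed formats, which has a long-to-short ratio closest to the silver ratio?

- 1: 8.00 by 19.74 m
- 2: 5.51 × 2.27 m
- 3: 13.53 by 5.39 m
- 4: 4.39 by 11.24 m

2

Ratios (long/short): 1 ≈ 2.467; 2 ≈ 2.427; 3 ≈ 2.510; 4 ≈ 2.560.
silver ratio ≈ 2.414; option 2 is nearest (Δ 0.013).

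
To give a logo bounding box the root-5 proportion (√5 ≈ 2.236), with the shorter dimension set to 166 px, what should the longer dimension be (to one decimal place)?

371.2 px

root-5 ≈ 2.23607.
Longer side = 166 × 2.23607 ≈ 371.188 → 371.2 px.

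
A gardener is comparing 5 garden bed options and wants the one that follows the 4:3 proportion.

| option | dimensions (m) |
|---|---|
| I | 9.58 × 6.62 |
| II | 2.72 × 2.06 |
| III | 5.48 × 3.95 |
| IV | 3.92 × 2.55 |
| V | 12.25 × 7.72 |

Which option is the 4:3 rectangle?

Target 4:3 ≈ 1.333.
I: 1.447 (Δ0.114)  II: 1.320 (Δ0.013)  III: 1.387 (Δ0.054)  IV: 1.537 (Δ0.204)  V: 1.587 (Δ0.254)

II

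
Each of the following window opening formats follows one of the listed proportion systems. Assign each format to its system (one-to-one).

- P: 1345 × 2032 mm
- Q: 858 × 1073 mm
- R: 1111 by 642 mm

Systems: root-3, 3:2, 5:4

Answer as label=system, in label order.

P=3:2, Q=5:4, R=root-3

Ratios: P ≈ 1.511; Q ≈ 1.251; R ≈ 1.731.
Targets: root-3 ≈ 1.732; 3:2 ≈ 1.500; 5:4 ≈ 1.250.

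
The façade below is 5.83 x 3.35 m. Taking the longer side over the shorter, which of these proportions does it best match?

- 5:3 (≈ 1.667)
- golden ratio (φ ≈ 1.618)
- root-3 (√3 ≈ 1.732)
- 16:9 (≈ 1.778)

5.83/3.35 ≈ 1.740. Nearest candidates are root-3 (1.732, off by 0.008) and 16:9 (1.778, off by 0.038).

root-3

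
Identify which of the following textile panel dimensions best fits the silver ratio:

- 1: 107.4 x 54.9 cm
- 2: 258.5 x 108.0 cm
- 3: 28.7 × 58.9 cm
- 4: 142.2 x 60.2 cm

Target silver ratio ≈ 2.414.
1: 1.956 (Δ0.458)  2: 2.394 (Δ0.020)  3: 2.052 (Δ0.362)  4: 2.362 (Δ0.052)

2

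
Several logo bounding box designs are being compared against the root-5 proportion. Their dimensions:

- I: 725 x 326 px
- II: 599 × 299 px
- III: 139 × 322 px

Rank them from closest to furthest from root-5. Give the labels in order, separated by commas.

I, III, II

I: 725/326 ≈ 2.224 → |2.224 − 2.236| = 0.012
II: 599/299 ≈ 2.003 → |2.003 − 2.236| = 0.233
III: 322/139 ≈ 2.317 → |2.317 − 2.236| = 0.081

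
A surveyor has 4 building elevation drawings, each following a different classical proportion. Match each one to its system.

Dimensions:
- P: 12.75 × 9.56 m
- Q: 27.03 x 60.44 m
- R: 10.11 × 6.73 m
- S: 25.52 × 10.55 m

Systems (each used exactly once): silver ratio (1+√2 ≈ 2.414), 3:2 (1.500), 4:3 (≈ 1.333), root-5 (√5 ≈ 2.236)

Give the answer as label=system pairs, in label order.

P=4:3, Q=root-5, R=3:2, S=silver ratio

Ratios: P ≈ 1.334; Q ≈ 2.236; R ≈ 1.502; S ≈ 2.419.
Targets: silver ratio ≈ 2.414; 3:2 ≈ 1.500; 4:3 ≈ 1.333; root-5 ≈ 2.236.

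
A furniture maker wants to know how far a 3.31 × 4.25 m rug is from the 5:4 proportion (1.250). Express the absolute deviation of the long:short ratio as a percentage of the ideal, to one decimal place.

Ratio = 4.25 / 3.31 ≈ 1.2840.
Ideal 5:4 = 1.2500. |1.2840 − 1.2500| / 1.2500 ≈ 2.72% → 2.7%.

2.7%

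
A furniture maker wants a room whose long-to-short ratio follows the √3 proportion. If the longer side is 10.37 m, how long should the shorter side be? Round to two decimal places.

5.99 m

root-3 ≈ 1.73205.
Shorter side = 10.37 ÷ 1.73205 ≈ 5.9871 → 5.99 m.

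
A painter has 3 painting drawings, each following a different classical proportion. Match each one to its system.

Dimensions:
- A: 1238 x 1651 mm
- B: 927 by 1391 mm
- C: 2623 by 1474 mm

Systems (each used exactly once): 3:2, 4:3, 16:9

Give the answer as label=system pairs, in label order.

A=4:3, B=3:2, C=16:9

Ratios: A ≈ 1.334; B ≈ 1.501; C ≈ 1.780.
Targets: 3:2 ≈ 1.500; 4:3 ≈ 1.333; 16:9 ≈ 1.778.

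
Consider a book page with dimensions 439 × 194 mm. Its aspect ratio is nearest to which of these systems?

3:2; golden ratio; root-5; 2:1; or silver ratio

439/194 ≈ 2.263. Nearest candidates are root-5 (2.236, off by 0.027) and silver ratio (2.414, off by 0.151).

root-5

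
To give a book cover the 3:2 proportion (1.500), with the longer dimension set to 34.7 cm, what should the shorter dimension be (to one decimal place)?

23.1 cm

3:2 = 1.50000.
Shorter side = 34.7 ÷ 1.50000 ≈ 23.133 → 23.1 cm.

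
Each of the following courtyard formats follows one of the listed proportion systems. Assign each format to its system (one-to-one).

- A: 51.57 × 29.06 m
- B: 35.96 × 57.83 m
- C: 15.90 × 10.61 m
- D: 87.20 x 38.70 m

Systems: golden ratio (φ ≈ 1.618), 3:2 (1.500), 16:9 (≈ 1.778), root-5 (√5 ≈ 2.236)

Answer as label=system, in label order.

Ratios: A ≈ 1.775; B ≈ 1.608; C ≈ 1.499; D ≈ 2.253.
Targets: golden ratio ≈ 1.618; 3:2 ≈ 1.500; 16:9 ≈ 1.778; root-5 ≈ 2.236.

A=16:9, B=golden ratio, C=3:2, D=root-5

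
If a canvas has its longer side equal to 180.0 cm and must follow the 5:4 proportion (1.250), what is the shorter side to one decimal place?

5:4 = 1.25000.
Shorter side = 180.0 ÷ 1.25000 ≈ 144.000 → 144.0 cm.

144.0 cm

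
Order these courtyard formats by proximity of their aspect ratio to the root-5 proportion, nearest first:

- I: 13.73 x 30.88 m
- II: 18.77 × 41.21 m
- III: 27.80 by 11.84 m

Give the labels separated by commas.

I: 30.88/13.73 ≈ 2.249 → |2.249 − 2.236| = 0.013
II: 41.21/18.77 ≈ 2.196 → |2.196 − 2.236| = 0.040
III: 27.80/11.84 ≈ 2.348 → |2.348 − 2.236| = 0.112

I, II, III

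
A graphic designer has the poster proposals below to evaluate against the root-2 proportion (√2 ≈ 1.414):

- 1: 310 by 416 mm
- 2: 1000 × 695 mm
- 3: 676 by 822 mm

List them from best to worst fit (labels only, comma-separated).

Ratios: 1 = 416 / 310 ≈ 1.342; 2 = 1000 / 695 ≈ 1.439; 3 = 822 / 676 ≈ 1.216.
|Δ from 1.414|: 1 0.072; 2 0.025; 3 0.198.

2, 1, 3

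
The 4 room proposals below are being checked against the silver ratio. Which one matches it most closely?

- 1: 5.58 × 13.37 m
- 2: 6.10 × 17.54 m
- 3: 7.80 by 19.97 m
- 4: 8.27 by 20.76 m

Target silver ratio ≈ 2.414.
1: 2.396 (Δ0.018)  2: 2.875 (Δ0.461)  3: 2.560 (Δ0.146)  4: 2.510 (Δ0.096)

1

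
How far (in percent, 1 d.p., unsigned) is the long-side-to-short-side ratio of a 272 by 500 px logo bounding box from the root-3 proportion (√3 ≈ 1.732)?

Ratio = 500 / 272 ≈ 1.8382.
Ideal root-3 ≈ 1.7321. |1.8382 − 1.7321| / 1.7321 ≈ 6.13% → 6.1%.

6.1%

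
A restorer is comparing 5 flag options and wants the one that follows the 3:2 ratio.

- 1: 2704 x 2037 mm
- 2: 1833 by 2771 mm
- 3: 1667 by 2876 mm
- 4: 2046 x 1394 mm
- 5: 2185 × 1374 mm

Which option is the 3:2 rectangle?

2

Ratios (long/short): 1 ≈ 1.327; 2 ≈ 1.512; 3 ≈ 1.725; 4 ≈ 1.468; 5 ≈ 1.590.
3:2 ≈ 1.500; option 2 is nearest (Δ 0.012).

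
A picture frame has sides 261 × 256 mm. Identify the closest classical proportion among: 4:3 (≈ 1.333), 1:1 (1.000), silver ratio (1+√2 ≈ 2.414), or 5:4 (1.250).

1:1

261/256 ≈ 1.020. Nearest candidates are 1:1 (1.000, off by 0.020) and 5:4 (1.250, off by 0.230).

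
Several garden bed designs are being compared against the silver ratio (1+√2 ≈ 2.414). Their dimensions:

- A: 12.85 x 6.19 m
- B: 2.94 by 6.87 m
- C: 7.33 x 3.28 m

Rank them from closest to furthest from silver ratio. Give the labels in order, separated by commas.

A: 12.85/6.19 ≈ 2.076 → |2.076 − 2.414| = 0.338
B: 6.87/2.94 ≈ 2.337 → |2.337 − 2.414| = 0.077
C: 7.33/3.28 ≈ 2.235 → |2.235 − 2.414| = 0.179

B, C, A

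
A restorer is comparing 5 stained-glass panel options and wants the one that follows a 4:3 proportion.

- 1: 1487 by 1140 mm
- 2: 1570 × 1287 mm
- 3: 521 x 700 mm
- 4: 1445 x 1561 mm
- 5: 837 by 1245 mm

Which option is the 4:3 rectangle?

3

Ratios (long/short): 1 ≈ 1.304; 2 ≈ 1.220; 3 ≈ 1.344; 4 ≈ 1.080; 5 ≈ 1.487.
4:3 ≈ 1.333; option 3 is nearest (Δ 0.011).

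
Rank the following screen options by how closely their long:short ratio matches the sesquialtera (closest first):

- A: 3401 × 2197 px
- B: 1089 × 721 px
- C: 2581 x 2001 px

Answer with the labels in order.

Ratios: A = 3401 / 2197 ≈ 1.548; B = 1089 / 721 ≈ 1.510; C = 2581 / 2001 ≈ 1.290.
|Δ from 1.500|: A 0.048; B 0.010; C 0.210.

B, A, C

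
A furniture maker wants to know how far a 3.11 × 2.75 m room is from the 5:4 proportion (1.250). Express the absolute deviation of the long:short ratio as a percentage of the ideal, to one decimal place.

Ratio = 3.11 / 2.75 ≈ 1.1309.
Ideal 5:4 = 1.2500. |1.1309 − 1.2500| / 1.2500 ≈ 9.53% → 9.5%.

9.5%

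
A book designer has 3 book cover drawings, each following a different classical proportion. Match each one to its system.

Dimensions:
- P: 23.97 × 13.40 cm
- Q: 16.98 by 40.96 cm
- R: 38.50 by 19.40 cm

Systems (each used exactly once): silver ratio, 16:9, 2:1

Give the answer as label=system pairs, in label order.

P=16:9, Q=silver ratio, R=2:1

P = 23.97/13.40 ≈ 1.789 → 16:9 (1.778)
Q = 40.96/16.98 ≈ 2.412 → silver ratio (2.414)
R = 38.50/19.40 ≈ 1.985 → 2:1 (2.000)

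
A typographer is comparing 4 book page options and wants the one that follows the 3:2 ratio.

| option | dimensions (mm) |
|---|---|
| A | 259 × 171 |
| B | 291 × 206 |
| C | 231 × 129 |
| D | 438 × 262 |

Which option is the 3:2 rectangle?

A

Ratios (long/short): A ≈ 1.515; B ≈ 1.413; C ≈ 1.791; D ≈ 1.672.
3:2 ≈ 1.500; option A is nearest (Δ 0.015).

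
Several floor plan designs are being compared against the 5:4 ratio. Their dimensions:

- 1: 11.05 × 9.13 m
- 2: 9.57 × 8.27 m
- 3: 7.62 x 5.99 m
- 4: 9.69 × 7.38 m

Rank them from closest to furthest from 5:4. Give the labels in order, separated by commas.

Ratios: 1 = 11.05 / 9.13 ≈ 1.210; 2 = 9.57 / 8.27 ≈ 1.157; 3 = 7.62 / 5.99 ≈ 1.272; 4 = 9.69 / 7.38 ≈ 1.313.
|Δ from 1.250|: 1 0.040; 2 0.093; 3 0.022; 4 0.063.

3, 1, 4, 2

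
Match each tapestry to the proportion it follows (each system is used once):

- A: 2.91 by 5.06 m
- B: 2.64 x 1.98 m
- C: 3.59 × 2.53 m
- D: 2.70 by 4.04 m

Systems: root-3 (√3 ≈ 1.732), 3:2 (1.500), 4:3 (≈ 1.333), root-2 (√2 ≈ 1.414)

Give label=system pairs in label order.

A=root-3, B=4:3, C=root-2, D=3:2

A = 5.06/2.91 ≈ 1.739 → root-3 (1.732)
B = 2.64/1.98 ≈ 1.333 → 4:3 (1.333)
C = 3.59/2.53 ≈ 1.419 → root-2 (1.414)
D = 4.04/2.70 ≈ 1.496 → 3:2 (1.500)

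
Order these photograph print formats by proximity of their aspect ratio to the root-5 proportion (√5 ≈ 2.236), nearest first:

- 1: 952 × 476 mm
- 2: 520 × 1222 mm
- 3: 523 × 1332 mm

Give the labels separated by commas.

2, 1, 3

Ratios: 1 = 952 / 476 ≈ 2.000; 2 = 1222 / 520 ≈ 2.350; 3 = 1332 / 523 ≈ 2.547.
|Δ from 2.236|: 1 0.236; 2 0.114; 3 0.311.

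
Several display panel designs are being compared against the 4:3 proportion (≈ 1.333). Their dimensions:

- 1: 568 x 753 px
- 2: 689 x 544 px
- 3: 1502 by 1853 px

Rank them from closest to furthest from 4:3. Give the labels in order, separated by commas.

Ratios: 1 = 753 / 568 ≈ 1.326; 2 = 689 / 544 ≈ 1.267; 3 = 1853 / 1502 ≈ 1.234.
|Δ from 1.333|: 1 0.007; 2 0.066; 3 0.099.

1, 2, 3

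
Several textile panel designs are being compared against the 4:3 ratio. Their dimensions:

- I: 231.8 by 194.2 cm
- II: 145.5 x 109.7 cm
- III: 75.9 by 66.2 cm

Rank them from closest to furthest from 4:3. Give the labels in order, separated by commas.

II, I, III

I: 231.8/194.2 ≈ 1.194 → |1.194 − 1.333| = 0.139
II: 145.5/109.7 ≈ 1.326 → |1.326 − 1.333| = 0.007
III: 75.9/66.2 ≈ 1.147 → |1.147 − 1.333| = 0.186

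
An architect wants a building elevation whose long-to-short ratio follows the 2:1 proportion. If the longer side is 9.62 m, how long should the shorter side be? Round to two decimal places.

4.81 m

2:1 = 2.00000.
Shorter side = 9.62 ÷ 2.00000 ≈ 4.8100 → 4.81 m.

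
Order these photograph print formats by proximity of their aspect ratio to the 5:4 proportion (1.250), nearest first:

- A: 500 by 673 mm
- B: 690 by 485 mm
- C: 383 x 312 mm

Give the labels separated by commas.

C, A, B

Ratios: A = 673 / 500 ≈ 1.346; B = 690 / 485 ≈ 1.423; C = 383 / 312 ≈ 1.228.
|Δ from 1.250|: A 0.096; B 0.173; C 0.022.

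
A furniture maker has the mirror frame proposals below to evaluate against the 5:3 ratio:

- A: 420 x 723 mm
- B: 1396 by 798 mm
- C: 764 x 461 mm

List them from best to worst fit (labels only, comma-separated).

Ratios: A = 723 / 420 ≈ 1.721; B = 1396 / 798 ≈ 1.749; C = 764 / 461 ≈ 1.657.
|Δ from 1.667|: A 0.054; B 0.082; C 0.010.

C, A, B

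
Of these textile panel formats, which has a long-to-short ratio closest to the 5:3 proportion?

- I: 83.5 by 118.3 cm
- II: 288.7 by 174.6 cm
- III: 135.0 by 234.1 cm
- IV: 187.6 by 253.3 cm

II

Ratios (long/short): I ≈ 1.417; II ≈ 1.653; III ≈ 1.734; IV ≈ 1.350.
5:3 ≈ 1.667; option II is nearest (Δ 0.014).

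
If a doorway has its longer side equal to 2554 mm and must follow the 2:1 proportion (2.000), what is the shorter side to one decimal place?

1277.0 mm

2:1 = 2.00000.
Shorter side = 2554 ÷ 2.00000 ≈ 1277.000 → 1277.0 mm.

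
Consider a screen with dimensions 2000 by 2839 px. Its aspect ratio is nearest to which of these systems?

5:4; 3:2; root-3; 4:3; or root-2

2839/2000 ≈ 1.419. Nearest candidates are root-2 (1.414, off by 0.005) and 3:2 (1.500, off by 0.081).

root-2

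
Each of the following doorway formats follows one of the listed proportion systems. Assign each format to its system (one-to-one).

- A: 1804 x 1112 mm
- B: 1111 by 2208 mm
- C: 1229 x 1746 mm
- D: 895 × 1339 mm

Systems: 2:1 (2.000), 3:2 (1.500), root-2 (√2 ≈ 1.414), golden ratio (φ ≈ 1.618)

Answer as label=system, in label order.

Ratios: A ≈ 1.622; B ≈ 1.987; C ≈ 1.421; D ≈ 1.496.
Targets: 2:1 ≈ 2.000; 3:2 ≈ 1.500; root-2 ≈ 1.414; golden ratio ≈ 1.618.

A=golden ratio, B=2:1, C=root-2, D=3:2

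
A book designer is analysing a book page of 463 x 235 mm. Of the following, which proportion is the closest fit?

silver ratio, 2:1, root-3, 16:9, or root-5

2:1

463/235 ≈ 1.970. Nearest candidates are 2:1 (2.000, off by 0.030) and 16:9 (1.778, off by 0.192).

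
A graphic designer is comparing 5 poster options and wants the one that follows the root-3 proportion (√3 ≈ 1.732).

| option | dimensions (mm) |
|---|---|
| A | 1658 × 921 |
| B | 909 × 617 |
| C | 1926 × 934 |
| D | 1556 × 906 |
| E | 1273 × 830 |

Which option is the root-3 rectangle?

Target root-3 ≈ 1.732.
A: 1.800 (Δ0.068)  B: 1.473 (Δ0.259)  C: 2.062 (Δ0.330)  D: 1.717 (Δ0.015)  E: 1.534 (Δ0.198)

D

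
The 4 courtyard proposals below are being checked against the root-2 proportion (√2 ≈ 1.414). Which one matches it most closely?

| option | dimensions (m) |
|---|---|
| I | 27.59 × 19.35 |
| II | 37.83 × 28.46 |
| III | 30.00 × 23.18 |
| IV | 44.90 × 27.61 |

Target root-2 ≈ 1.414.
I: 1.426 (Δ0.012)  II: 1.329 (Δ0.085)  III: 1.294 (Δ0.120)  IV: 1.626 (Δ0.212)

I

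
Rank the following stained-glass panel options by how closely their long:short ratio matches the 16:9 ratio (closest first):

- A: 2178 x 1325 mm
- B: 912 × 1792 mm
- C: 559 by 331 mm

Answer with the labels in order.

C, A, B

Ratios: A = 2178 / 1325 ≈ 1.644; B = 1792 / 912 ≈ 1.965; C = 559 / 331 ≈ 1.689.
|Δ from 1.778|: A 0.134; B 0.187; C 0.089.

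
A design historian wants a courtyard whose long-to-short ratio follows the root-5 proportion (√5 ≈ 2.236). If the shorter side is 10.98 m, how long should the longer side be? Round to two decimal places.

root-5 ≈ 2.23607.
Longer side = 10.98 × 2.23607 ≈ 24.5520 → 24.55 m.

24.55 m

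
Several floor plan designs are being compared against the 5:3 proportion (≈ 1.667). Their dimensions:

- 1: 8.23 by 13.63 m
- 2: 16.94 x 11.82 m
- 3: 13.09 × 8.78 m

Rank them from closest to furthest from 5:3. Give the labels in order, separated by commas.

Ratios: 1 = 13.63 / 8.23 ≈ 1.656; 2 = 16.94 / 11.82 ≈ 1.433; 3 = 13.09 / 8.78 ≈ 1.491.
|Δ from 1.667|: 1 0.011; 2 0.234; 3 0.176.

1, 3, 2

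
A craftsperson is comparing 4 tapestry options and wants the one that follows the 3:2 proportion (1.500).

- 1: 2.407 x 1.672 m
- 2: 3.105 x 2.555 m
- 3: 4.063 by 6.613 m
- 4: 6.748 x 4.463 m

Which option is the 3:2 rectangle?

Target 3:2 ≈ 1.500.
1: 1.440 (Δ0.060)  2: 1.215 (Δ0.285)  3: 1.628 (Δ0.128)  4: 1.512 (Δ0.012)

4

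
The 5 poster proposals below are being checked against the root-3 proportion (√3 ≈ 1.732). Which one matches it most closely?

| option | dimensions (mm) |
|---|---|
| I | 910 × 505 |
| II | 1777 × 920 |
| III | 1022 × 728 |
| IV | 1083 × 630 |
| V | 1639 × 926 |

IV

Target root-3 ≈ 1.732.
I: 1.802 (Δ0.070)  II: 1.932 (Δ0.200)  III: 1.404 (Δ0.328)  IV: 1.719 (Δ0.013)  V: 1.770 (Δ0.038)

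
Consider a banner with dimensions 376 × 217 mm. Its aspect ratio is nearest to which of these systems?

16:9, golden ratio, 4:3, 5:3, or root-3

root-3

Ratio = 376 / 217 ≈ 1.733.
Distances: 16:9 1.778 (Δ 0.045); golden ratio 1.618 (Δ 0.115); 4:3 1.333 (Δ 0.400); 5:3 1.667 (Δ 0.066); root-3 1.732 (Δ 0.001).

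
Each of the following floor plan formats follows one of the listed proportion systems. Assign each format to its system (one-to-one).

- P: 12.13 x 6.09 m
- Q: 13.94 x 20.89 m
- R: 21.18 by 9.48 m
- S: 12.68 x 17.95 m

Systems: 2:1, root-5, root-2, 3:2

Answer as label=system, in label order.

P = 12.13/6.09 ≈ 1.992 → 2:1 (2.000)
Q = 20.89/13.94 ≈ 1.499 → 3:2 (1.500)
R = 21.18/9.48 ≈ 2.234 → root-5 (2.236)
S = 17.95/12.68 ≈ 1.416 → root-2 (1.414)

P=2:1, Q=3:2, R=root-5, S=root-2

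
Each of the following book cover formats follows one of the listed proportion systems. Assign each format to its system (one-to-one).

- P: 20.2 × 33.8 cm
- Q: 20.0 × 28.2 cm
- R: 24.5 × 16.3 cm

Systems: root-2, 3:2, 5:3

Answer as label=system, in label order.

Ratios: P ≈ 1.673; Q ≈ 1.410; R ≈ 1.503.
Targets: root-2 ≈ 1.414; 3:2 ≈ 1.500; 5:3 ≈ 1.667.

P=5:3, Q=root-2, R=3:2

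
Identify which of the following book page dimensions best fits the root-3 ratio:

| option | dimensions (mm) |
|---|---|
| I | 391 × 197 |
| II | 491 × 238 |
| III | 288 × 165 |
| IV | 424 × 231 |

III

Ratios (long/short): I ≈ 1.985; II ≈ 2.063; III ≈ 1.745; IV ≈ 1.835.
root-3 ≈ 1.732; option III is nearest (Δ 0.013).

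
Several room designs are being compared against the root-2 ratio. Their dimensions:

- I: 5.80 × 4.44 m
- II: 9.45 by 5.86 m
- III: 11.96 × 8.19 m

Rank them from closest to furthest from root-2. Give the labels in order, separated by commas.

III, I, II

Ratios: I = 5.80 / 4.44 ≈ 1.306; II = 9.45 / 5.86 ≈ 1.613; III = 11.96 / 8.19 ≈ 1.460.
|Δ from 1.414|: I 0.108; II 0.199; III 0.046.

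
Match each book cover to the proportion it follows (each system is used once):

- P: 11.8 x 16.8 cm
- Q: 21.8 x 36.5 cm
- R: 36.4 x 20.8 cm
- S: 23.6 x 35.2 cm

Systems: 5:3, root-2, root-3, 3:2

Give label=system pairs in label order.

Ratios: P ≈ 1.424; Q ≈ 1.674; R ≈ 1.750; S ≈ 1.492.
Targets: 5:3 ≈ 1.667; root-2 ≈ 1.414; root-3 ≈ 1.732; 3:2 ≈ 1.500.

P=root-2, Q=5:3, R=root-3, S=3:2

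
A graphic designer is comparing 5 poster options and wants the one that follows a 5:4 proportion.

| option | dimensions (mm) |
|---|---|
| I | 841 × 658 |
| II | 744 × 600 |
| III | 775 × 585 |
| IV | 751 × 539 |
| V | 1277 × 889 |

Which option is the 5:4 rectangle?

II

Target 5:4 ≈ 1.250.
I: 1.278 (Δ0.028)  II: 1.240 (Δ0.010)  III: 1.325 (Δ0.075)  IV: 1.393 (Δ0.143)  V: 1.436 (Δ0.186)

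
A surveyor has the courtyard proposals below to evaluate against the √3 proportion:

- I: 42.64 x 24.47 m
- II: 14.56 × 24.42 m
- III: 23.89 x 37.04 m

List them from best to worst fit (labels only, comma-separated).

I: 42.64/24.47 ≈ 1.743 → |1.743 − 1.732| = 0.011
II: 24.42/14.56 ≈ 1.677 → |1.677 − 1.732| = 0.055
III: 37.04/23.89 ≈ 1.550 → |1.550 − 1.732| = 0.182

I, II, III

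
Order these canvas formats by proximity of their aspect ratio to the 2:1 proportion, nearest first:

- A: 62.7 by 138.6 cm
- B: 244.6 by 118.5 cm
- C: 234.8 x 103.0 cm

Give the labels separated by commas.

B, A, C

A: 138.6/62.7 ≈ 2.211 → |2.211 − 2.000| = 0.211
B: 244.6/118.5 ≈ 2.064 → |2.064 − 2.000| = 0.064
C: 234.8/103.0 ≈ 2.280 → |2.280 − 2.000| = 0.280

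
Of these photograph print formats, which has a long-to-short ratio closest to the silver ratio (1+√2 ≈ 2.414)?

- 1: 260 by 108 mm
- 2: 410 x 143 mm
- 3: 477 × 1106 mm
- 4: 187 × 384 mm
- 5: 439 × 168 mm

1

Ratios (long/short): 1 ≈ 2.407; 2 ≈ 2.867; 3 ≈ 2.319; 4 ≈ 2.053; 5 ≈ 2.613.
silver ratio ≈ 2.414; option 1 is nearest (Δ 0.007).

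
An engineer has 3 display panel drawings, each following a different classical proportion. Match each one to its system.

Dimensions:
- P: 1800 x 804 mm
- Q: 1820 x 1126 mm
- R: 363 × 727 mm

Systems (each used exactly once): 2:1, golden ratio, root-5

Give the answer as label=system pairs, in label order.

Ratios: P ≈ 2.239; Q ≈ 1.616; R ≈ 2.003.
Targets: 2:1 ≈ 2.000; golden ratio ≈ 1.618; root-5 ≈ 2.236.

P=root-5, Q=golden ratio, R=2:1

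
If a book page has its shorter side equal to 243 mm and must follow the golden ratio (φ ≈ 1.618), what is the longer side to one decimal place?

393.2 mm

golden ratio ≈ 1.61803.
Longer side = 243 × 1.61803 ≈ 393.181 → 393.2 mm.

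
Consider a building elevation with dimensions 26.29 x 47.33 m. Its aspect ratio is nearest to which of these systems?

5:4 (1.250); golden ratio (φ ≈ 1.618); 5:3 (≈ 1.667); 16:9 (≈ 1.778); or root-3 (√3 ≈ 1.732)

47.33/26.29 ≈ 1.800. Nearest candidates are 16:9 (1.778, off by 0.022) and root-3 (1.732, off by 0.068).

16:9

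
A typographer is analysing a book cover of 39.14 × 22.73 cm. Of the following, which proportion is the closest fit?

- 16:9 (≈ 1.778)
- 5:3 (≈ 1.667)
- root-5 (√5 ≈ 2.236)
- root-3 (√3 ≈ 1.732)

Ratio = 39.14 / 22.73 ≈ 1.722.
Distances: 16:9 1.778 (Δ 0.056); 5:3 1.667 (Δ 0.055); root-5 2.236 (Δ 0.514); root-3 1.732 (Δ 0.010).

root-3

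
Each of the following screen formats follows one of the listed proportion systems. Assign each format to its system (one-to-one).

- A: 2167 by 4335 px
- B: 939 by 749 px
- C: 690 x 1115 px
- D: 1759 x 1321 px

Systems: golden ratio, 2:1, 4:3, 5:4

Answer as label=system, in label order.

Ratios: A ≈ 2.000; B ≈ 1.254; C ≈ 1.616; D ≈ 1.332.
Targets: golden ratio ≈ 1.618; 2:1 ≈ 2.000; 4:3 ≈ 1.333; 5:4 ≈ 1.250.

A=2:1, B=5:4, C=golden ratio, D=4:3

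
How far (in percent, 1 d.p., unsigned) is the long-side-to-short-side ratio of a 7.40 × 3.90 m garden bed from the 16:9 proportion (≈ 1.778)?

6.7%

Ratio = 7.40 / 3.90 ≈ 1.8974.
Ideal 16:9 ≈ 1.7778. |1.8974 − 1.7778| / 1.7778 ≈ 6.73% → 6.7%.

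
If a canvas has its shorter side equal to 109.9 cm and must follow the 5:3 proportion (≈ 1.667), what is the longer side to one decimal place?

183.2 cm

5:3 ≈ 1.66667.
Longer side = 109.9 × 1.66667 ≈ 183.167 → 183.2 cm.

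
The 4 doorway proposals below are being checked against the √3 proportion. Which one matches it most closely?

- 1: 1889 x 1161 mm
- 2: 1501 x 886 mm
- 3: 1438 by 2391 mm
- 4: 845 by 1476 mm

4

Target root-3 ≈ 1.732.
1: 1.627 (Δ0.105)  2: 1.694 (Δ0.038)  3: 1.663 (Δ0.069)  4: 1.747 (Δ0.015)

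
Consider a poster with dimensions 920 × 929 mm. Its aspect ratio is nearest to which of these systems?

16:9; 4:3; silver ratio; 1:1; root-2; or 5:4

929/920 ≈ 1.010. Nearest candidates are 1:1 (1.000, off by 0.010) and 5:4 (1.250, off by 0.240).

1:1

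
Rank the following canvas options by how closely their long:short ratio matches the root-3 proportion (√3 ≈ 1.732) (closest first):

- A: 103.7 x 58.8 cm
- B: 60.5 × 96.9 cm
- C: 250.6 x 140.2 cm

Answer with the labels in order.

A, C, B

A: 103.7/58.8 ≈ 1.764 → |1.764 − 1.732| = 0.032
B: 96.9/60.5 ≈ 1.602 → |1.602 − 1.732| = 0.130
C: 250.6/140.2 ≈ 1.787 → |1.787 − 1.732| = 0.055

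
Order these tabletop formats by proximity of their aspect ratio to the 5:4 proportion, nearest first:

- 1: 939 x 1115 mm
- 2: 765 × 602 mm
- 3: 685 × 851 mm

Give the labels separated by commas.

3, 2, 1

1: 1115/939 ≈ 1.187 → |1.187 − 1.250| = 0.063
2: 765/602 ≈ 1.271 → |1.271 − 1.250| = 0.021
3: 851/685 ≈ 1.242 → |1.242 − 1.250| = 0.008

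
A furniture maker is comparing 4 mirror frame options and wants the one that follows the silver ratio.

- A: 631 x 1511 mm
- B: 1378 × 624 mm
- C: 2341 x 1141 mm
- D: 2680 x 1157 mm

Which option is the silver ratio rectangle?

Ratios (long/short): A ≈ 2.395; B ≈ 2.208; C ≈ 2.052; D ≈ 2.316.
silver ratio ≈ 2.414; option A is nearest (Δ 0.019).

A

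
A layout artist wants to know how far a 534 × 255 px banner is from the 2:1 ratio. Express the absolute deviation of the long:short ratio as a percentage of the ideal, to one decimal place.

Ratio = 534 / 255 ≈ 2.0941.
Ideal 2:1 = 2.0000. |2.0941 − 2.0000| / 2.0000 ≈ 4.71% → 4.7%.

4.7%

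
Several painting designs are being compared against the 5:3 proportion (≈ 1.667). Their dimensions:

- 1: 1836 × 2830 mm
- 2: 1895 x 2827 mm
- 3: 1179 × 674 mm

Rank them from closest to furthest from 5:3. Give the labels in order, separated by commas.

1: 2830/1836 ≈ 1.541 → |1.541 − 1.667| = 0.126
2: 2827/1895 ≈ 1.492 → |1.492 − 1.667| = 0.175
3: 1179/674 ≈ 1.749 → |1.749 − 1.667| = 0.082

3, 1, 2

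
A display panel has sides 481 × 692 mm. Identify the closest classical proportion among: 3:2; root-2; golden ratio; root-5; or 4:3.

root-2

692/481 ≈ 1.439. Nearest candidates are root-2 (1.414, off by 0.025) and 3:2 (1.500, off by 0.061).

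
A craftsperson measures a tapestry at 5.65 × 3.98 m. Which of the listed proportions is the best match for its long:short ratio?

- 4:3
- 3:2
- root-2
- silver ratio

Ratio = 5.65 / 3.98 ≈ 1.420.
Distances: 4:3 1.333 (Δ 0.087); 3:2 1.500 (Δ 0.080); root-2 1.414 (Δ 0.006); silver ratio 2.414 (Δ 0.994).

root-2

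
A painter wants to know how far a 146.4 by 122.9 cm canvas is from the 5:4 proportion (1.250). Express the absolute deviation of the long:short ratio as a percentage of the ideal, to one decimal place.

Ratio = 146.4 / 122.9 ≈ 1.1912.
Ideal 5:4 = 1.2500. |1.1912 − 1.2500| / 1.2500 ≈ 4.70% → 4.7%.

4.7%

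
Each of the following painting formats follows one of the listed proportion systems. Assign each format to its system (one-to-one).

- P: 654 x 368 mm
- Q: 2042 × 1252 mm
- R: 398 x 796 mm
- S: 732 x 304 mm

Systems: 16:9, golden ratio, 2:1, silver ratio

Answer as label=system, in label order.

Ratios: P ≈ 1.777; Q ≈ 1.631; R ≈ 2.000; S ≈ 2.408.
Targets: 16:9 ≈ 1.778; golden ratio ≈ 1.618; 2:1 ≈ 2.000; silver ratio ≈ 2.414.

P=16:9, Q=golden ratio, R=2:1, S=silver ratio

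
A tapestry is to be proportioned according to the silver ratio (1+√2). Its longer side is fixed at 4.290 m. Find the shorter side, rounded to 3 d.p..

silver ratio ≈ 2.41421.
Shorter side = 4.290 ÷ 2.41421 ≈ 1.77698 → 1.777 m.

1.777 m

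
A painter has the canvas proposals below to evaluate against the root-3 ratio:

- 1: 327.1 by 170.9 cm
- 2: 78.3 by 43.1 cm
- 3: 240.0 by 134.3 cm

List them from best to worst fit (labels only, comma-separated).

3, 2, 1

Ratios: 1 = 327.1 / 170.9 ≈ 1.914; 2 = 78.3 / 43.1 ≈ 1.817; 3 = 240.0 / 134.3 ≈ 1.787.
|Δ from 1.732|: 1 0.182; 2 0.085; 3 0.055.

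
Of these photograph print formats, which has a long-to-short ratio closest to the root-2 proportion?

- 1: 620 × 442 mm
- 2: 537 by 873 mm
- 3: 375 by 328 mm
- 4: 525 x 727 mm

1

Target root-2 ≈ 1.414.
1: 1.403 (Δ0.011)  2: 1.626 (Δ0.212)  3: 1.143 (Δ0.271)  4: 1.385 (Δ0.029)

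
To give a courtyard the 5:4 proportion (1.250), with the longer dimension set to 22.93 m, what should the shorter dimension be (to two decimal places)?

5:4 = 1.25000.
Shorter side = 22.93 ÷ 1.25000 ≈ 18.3440 → 18.34 m.

18.34 m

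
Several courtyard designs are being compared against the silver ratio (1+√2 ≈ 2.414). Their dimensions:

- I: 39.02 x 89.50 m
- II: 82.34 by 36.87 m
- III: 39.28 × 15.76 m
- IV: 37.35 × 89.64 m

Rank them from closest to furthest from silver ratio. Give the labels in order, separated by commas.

IV, III, I, II

Ratios: I = 89.50 / 39.02 ≈ 2.294; II = 82.34 / 36.87 ≈ 2.233; III = 39.28 / 15.76 ≈ 2.492; IV = 89.64 / 37.35 ≈ 2.400.
|Δ from 2.414|: I 0.120; II 0.181; III 0.078; IV 0.014.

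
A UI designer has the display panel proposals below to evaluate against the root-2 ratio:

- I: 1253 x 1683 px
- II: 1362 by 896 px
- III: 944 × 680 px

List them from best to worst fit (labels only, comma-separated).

Ratios: I = 1683 / 1253 ≈ 1.343; II = 1362 / 896 ≈ 1.520; III = 944 / 680 ≈ 1.388.
|Δ from 1.414|: I 0.071; II 0.106; III 0.026.

III, I, II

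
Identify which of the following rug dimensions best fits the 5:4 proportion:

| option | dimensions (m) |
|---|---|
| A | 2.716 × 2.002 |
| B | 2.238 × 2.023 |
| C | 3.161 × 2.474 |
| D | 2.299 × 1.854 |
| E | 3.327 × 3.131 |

Target 5:4 ≈ 1.250.
A: 1.357 (Δ0.107)  B: 1.106 (Δ0.144)  C: 1.278 (Δ0.028)  D: 1.240 (Δ0.010)  E: 1.063 (Δ0.187)

D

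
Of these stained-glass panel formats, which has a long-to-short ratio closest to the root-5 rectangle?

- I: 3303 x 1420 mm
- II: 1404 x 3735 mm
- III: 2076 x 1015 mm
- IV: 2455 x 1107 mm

IV

Ratios (long/short): I ≈ 2.326; II ≈ 2.660; III ≈ 2.045; IV ≈ 2.218.
root-5 ≈ 2.236; option IV is nearest (Δ 0.018).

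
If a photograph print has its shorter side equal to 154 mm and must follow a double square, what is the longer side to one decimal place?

2:1 = 2.00000.
Longer side = 154 × 2.00000 ≈ 308.000 → 308.0 mm.

308.0 mm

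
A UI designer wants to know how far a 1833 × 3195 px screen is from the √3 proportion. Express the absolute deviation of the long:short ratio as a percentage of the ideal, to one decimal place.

Ratio = 3195 / 1833 ≈ 1.7430.
Ideal root-3 ≈ 1.7321. |1.7430 − 1.7321| / 1.7321 ≈ 0.63% → 0.6%.

0.6%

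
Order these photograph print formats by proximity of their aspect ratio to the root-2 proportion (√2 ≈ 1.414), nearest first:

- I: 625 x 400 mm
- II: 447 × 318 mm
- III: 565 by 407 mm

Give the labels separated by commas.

I: 625/400 ≈ 1.562 → |1.562 − 1.414| = 0.148
II: 447/318 ≈ 1.406 → |1.406 − 1.414| = 0.008
III: 565/407 ≈ 1.388 → |1.388 − 1.414| = 0.026

II, III, I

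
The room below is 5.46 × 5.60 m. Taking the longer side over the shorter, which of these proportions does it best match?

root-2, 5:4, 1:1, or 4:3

1:1

5.60/5.46 ≈ 1.026. Nearest candidates are 1:1 (1.000, off by 0.026) and 5:4 (1.250, off by 0.224).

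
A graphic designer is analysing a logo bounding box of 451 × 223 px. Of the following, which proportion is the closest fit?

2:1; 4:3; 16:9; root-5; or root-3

451/223 ≈ 2.022. Nearest candidates are 2:1 (2.000, off by 0.022) and root-5 (2.236, off by 0.214).

2:1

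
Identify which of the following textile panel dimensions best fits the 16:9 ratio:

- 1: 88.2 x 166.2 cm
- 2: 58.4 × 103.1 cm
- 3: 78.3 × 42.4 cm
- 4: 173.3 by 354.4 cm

Ratios (long/short): 1 ≈ 1.884; 2 ≈ 1.765; 3 ≈ 1.847; 4 ≈ 2.045.
16:9 ≈ 1.778; option 2 is nearest (Δ 0.013).

2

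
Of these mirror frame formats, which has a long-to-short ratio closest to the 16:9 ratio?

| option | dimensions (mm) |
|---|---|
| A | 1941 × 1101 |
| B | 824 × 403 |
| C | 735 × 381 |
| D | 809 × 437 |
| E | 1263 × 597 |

Ratios (long/short): A ≈ 1.763; B ≈ 2.045; C ≈ 1.929; D ≈ 1.851; E ≈ 2.116.
16:9 ≈ 1.778; option A is nearest (Δ 0.015).

A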